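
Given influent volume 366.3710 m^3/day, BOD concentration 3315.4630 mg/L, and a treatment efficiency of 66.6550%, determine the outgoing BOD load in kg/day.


Load_in = volume * conc / 1000 = 366.3710 * 3315.4630 / 1000 = 1214.6895 kg/day
Removed = Load_in * eff / 100 = 1214.6895 * 66.6550 / 100 = 809.6513 kg/day
Load_out = Load_in - Removed = 1214.6895 - 809.6513 = 405.0382 kg/day


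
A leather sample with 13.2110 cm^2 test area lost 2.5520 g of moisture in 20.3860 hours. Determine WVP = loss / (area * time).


Formula: WVP = loss / (area * time)
Substituting: WVP = 2.5520 / (13.2110 * 20.3860)
Result: 0.00947574 g/(cm^2*hr)


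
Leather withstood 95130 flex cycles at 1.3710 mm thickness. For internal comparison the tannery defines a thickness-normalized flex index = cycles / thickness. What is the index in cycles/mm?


Formula: Index = cycles / thickness
Substituting: Index = 95130 / 1.3710
Result: 69387.3085 cycles/mm


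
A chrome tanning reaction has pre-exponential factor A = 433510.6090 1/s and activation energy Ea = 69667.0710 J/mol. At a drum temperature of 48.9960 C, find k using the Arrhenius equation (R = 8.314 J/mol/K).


T_K = T_C + 273.15 = 48.9960 + 273.15 = 322.1460 K
exponent = -Ea / (R * T_K) = -69667.0710 / (8.314 * 322.1460) = -26.0115
k = A * exp(exponent) = 433510.6090 * exp(-26.0115) = 2.1896e-06 1/s


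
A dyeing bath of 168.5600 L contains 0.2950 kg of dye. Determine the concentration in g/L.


Formula: Conc = dye_mass(kg) / volume(L) * 1000
Substituting: Conc = 0.2950 / 168.5600 * 1000
Result: 1.7501 g/L


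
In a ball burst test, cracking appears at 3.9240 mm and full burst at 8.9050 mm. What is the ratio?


Formula: Ratio = crack / burst
Substituting: Ratio = 3.9240 / 8.9050
Result: 0.4407


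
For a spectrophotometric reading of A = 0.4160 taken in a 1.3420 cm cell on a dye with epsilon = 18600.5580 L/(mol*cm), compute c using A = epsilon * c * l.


Formula: c = A / (epsilon * l)
Substituting: c = 0.4160 / (18600.5580 * 1.3420)
Result: 1.6665e-05 mol/L


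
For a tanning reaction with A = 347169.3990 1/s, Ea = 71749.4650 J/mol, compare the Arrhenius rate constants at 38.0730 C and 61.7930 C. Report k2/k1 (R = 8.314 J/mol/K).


T1 = 38.0730 + 273.15 = 311.2230 K; T2 = 61.7930 + 273.15 = 334.9430 K
k1 = A * exp(-Ea/(R*T1)) = 347169.3990 * exp(-71749.4650/(8.314*311.2230)) = 3.1471e-07 1/s
k2 = A * exp(-Ea/(R*T2)) = 347169.3990 * exp(-71749.4650/(8.314*334.9430)) = 2.2426e-06 1/s
k2/k1 = 2.2426e-06 / 3.1471e-07 = 7.1258


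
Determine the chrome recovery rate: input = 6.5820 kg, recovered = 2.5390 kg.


Formula: Recovery = recovered / input * 100
Substituting: Recovery = 2.5390 / 6.5820 * 100
Result: 38.5749 %


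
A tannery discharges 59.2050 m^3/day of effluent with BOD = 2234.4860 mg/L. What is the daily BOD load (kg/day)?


Formula: BOD_load = volume * conc / 1000
Substituting: BOD_load = 59.2050 * 2234.4860 / 1000
Result: 132.2927 kg/day


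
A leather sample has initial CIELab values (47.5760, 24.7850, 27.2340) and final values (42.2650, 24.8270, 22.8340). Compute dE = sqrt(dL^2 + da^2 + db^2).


dL = -5.3110, da = 0.042, db = -4.4000
dE = sqrt((-5.3110)^2 + 0.042^2 + (-4.4000)^2) = 6.8970


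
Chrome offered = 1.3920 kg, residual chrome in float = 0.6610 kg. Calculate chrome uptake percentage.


Formula: Uptake = (offered - residual) / offered * 100
Substituting: Uptake = (1.3920 - 0.6610) / 1.3920 * 100
Result: 52.5144 %


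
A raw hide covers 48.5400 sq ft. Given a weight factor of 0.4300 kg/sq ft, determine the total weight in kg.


Formula: Weight = area * weight_per_sqft
Substituting: Weight = 48.5400 * 0.4300
Result: 20.8722 kg


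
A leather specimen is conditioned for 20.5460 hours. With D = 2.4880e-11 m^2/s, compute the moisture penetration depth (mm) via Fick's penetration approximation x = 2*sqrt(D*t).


t = 20.5460 hr * 3600 = 73965.6000 s
D * t = 2.4880e-11 * 73965.6000 = 1.8403e-06
x = 2 * sqrt(D*t) = 2 * sqrt(1.8403e-06) = 0.00271313 m = 2.7131 mm


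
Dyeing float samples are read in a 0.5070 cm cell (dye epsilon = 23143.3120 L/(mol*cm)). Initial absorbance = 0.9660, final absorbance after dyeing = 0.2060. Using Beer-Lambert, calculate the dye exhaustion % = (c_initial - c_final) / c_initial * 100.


c_initial = A_i / (epsilon * l) = 0.9660 / (23143.3120 * 0.5070) = 8.2327e-05 mol/L
c_final = A_f / (epsilon * l) = 0.2060 / (23143.3120 * 0.5070) = 1.7556e-05 mol/L
Exhaustion = (c_initial - c_final) / c_initial * 100 = (8.2327e-05 - 1.7556e-05) / 8.2327e-05 * 100 = 78.6749 %


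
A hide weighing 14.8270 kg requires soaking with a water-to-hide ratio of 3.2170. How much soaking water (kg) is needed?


Formula: Water = hide_weight * ratio
Substituting: Water = 14.8270 * 3.2170
Result: 47.6985 kg


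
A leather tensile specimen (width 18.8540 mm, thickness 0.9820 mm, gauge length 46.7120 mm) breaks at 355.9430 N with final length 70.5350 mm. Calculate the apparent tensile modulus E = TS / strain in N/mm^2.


TS = F / (w * t) = 355.9430 / (18.8540 * 0.9820) = 19.2250 N/mm^2
strain = (Lf - L0) / L0 = (70.5350 - 46.7120) / 46.7120 = 0.5100
E = TS / strain = 19.2250 / 0.5100 = 37.6962 N/mm^2


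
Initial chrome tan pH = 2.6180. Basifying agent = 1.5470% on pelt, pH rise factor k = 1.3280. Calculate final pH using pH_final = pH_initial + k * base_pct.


Formula: pH_final = pH_initial + k * base_pct
Substituting: pH_final = 2.6180 + 1.3280 * 1.5470
Result: 4.6724


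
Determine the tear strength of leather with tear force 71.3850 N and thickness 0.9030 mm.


Formula: Tear strength = force / thickness
Substituting: Tear strength = 71.3850 / 0.9030
Result: 79.0532 N/mm


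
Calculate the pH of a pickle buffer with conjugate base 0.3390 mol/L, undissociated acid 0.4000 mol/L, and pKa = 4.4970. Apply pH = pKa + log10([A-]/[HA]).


ratio = [A-] / [HA] = 0.3390 / 0.4000 = 0.8475
log10(ratio) = -0.0718603
pH = pKa + log10(ratio) = 4.4970 - 0.0718603 = 4.4251


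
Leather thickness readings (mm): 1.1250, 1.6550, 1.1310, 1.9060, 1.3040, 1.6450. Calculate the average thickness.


Formula: Average = sum / n
Substituting: Average = 8.7660 / 6
Result: 1.4610 mm


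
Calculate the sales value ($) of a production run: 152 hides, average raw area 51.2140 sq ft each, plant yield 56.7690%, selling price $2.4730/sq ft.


Raw_total = N * avg_area = 152 * 51.2140 = 7784.5280 sq ft
Finished = Raw_total * yield / 100 = 7784.5280 * 56.7690 / 100 = 4419.1987 sq ft
Value = Finished * price = 4419.1987 * 2.4730 = 10928.6784 $


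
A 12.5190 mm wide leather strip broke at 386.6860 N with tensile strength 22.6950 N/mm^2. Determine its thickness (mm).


Formula: t = F / (TS * w)
Substituting: t = 386.6860 / (22.6950 * 12.5190)
Result: 1.3610 mm


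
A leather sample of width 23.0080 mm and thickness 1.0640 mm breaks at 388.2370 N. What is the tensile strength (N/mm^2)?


Formula: TS = force / (width * thickness)
Substituting: TS = 388.2370 / (23.0080 * 1.0640)
Result: 15.8590 N/mm^2


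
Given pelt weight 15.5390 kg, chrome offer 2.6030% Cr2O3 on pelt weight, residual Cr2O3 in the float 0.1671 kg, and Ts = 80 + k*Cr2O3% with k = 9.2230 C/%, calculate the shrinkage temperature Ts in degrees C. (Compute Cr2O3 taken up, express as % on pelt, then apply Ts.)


Offered = pelt * offer_pct / 100 = 15.5390 * 2.6030 / 100 = 0.4045 kg
Uptake = offered - residual = 0.4045 - 0.1671 = 0.2374 kg
Cr2O3% on pelt = uptake / pelt * 100 = 0.2374 / 15.5390 * 100 = 1.5276 %
Ts = 80 + k * Cr2O3% = 80 + 9.2230 * 1.5276 = 94.0894 C


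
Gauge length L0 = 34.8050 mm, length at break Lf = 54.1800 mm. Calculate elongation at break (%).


Formula: Elongation = (Lf - L0) / L0 * 100
Substituting: Elongation = (54.1800 - 34.8050) / 34.8050 * 100
Result: 55.6673 %


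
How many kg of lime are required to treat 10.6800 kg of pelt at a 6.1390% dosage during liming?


Formula: Lime = substrate * pct / 100
Substituting: Lime = 10.6800 * 6.1390 / 100
Result: 0.6556 kg


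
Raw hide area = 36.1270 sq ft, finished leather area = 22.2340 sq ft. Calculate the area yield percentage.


Formula: Yield = finished / raw * 100
Substituting: Yield = 22.2340 / 36.1270 * 100
Result: 61.5440 %


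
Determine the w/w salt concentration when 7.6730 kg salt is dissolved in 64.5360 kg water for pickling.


Formula: Conc = salt / (water + salt) * 100
Substituting: Conc = 7.6730 / (64.5360 + 7.6730) * 100
Result: 10.6261 %


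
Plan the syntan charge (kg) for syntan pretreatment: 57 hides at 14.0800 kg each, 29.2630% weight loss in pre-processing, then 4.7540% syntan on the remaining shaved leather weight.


Total_raw = N * avg_wt = 57 * 14.0800 = 802.5600 kg
Substrate = Total_raw * (1 - loss/100) = 802.5600 * (1 - 29.2630/100) = 567.7069 kg
Syntan = Substrate * pct / 100 = 567.7069 * 4.7540 / 100 = 26.9888 kg


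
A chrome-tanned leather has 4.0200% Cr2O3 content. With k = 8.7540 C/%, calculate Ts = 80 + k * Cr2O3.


Formula: Ts = 80 + k * Cr2O3
Substituting: Ts = 80 + 8.7540 * 4.0200
Result: 115.1911 C


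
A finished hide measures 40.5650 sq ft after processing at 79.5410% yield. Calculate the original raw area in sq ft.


Formula: raw = finished * 100 / yield
Substituting: raw = 40.5650 * 100 / 79.5410
Result: 50.9989 sq ft


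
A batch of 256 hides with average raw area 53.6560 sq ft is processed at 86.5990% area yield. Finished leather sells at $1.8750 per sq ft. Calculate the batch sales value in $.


Raw_total = N * avg_area = 256 * 53.6560 = 13735.9360 sq ft
Finished = Raw_total * yield / 100 = 13735.9360 * 86.5990 / 100 = 11895.1832 sq ft
Value = Finished * price = 11895.1832 * 1.8750 = 22303.4685 $


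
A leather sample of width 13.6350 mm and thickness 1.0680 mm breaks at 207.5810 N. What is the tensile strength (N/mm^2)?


Formula: TS = force / (width * thickness)
Substituting: TS = 207.5810 / (13.6350 * 1.0680)
Result: 14.2548 N/mm^2


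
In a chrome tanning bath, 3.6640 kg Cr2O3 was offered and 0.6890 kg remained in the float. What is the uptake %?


Formula: Uptake = (offered - residual) / offered * 100
Substituting: Uptake = (3.6640 - 0.6890) / 3.6640 * 100
Result: 81.1954 %


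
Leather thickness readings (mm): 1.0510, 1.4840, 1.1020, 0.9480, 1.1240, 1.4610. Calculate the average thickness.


Formula: Average = sum / n
Substituting: Average = 7.1700 / 6
Result: 1.1950 mm


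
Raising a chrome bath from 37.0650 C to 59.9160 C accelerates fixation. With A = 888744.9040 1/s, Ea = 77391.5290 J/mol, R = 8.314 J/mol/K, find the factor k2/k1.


T1 = 37.0650 + 273.15 = 310.2150 K; T2 = 59.9160 + 273.15 = 333.0660 K
k1 = A * exp(-Ea/(R*T1)) = 888744.9040 * exp(-77391.5290/(8.314*310.2150)) = 8.2596e-08 1/s
k2 = A * exp(-Ea/(R*T2)) = 888744.9040 * exp(-77391.5290/(8.314*333.0660)) = 6.4722e-07 1/s
k2/k1 = 6.4722e-07 / 8.2596e-08 = 7.8359


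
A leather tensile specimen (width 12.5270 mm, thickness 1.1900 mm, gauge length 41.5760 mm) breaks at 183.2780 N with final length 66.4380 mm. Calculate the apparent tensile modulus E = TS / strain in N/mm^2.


TS = F / (w * t) = 183.2780 / (12.5270 * 1.1900) = 12.2947 N/mm^2
strain = (Lf - L0) / L0 = (66.4380 - 41.5760) / 41.5760 = 0.5980
E = TS / strain = 12.2947 / 0.5980 = 20.5600 N/mm^2


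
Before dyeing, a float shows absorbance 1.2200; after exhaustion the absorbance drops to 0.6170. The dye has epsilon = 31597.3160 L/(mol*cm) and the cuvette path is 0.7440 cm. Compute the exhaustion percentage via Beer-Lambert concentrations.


c_initial = A_i / (epsilon * l) = 1.2200 / (31597.3160 * 0.7440) = 5.1896e-05 mol/L
c_final = A_f / (epsilon * l) = 0.6170 / (31597.3160 * 0.7440) = 2.6246e-05 mol/L
Exhaustion = (c_initial - c_final) / c_initial * 100 = (5.1896e-05 - 2.6246e-05) / 5.1896e-05 * 100 = 49.4262 %


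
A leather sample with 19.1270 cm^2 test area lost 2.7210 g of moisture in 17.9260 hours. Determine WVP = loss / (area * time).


Formula: WVP = loss / (area * time)
Substituting: WVP = 2.7210 / (19.1270 * 17.9260)
Result: 0.00793594 g/(cm^2*hr)


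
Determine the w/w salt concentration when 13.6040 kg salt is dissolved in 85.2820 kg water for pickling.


Formula: Conc = salt / (water + salt) * 100
Substituting: Conc = 13.6040 / (85.2820 + 13.6040) * 100
Result: 13.7573 %


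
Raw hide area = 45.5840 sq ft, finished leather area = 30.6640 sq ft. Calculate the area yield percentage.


Formula: Yield = finished / raw * 100
Substituting: Yield = 30.6640 / 45.5840 * 100
Result: 67.2692 %


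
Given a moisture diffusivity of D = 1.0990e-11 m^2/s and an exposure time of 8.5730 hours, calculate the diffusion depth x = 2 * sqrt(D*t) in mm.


t = 8.5730 hr * 3600 = 30862.8000 s
D * t = 1.0990e-11 * 30862.8000 = 3.3918e-07
x = 2 * sqrt(D*t) = 2 * sqrt(3.3918e-07) = 0.00116479 m = 1.1648 mm


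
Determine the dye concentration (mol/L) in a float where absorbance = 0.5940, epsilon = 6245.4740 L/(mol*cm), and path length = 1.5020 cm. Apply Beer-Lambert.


Formula: c = A / (epsilon * l)
Substituting: c = 0.5940 / (6245.4740 * 1.5020)
Result: 6.3321e-05 mol/L


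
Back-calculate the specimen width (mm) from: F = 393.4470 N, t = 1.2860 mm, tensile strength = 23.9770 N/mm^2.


Formula: w = F / (TS * t)
Substituting: w = 393.4470 / (23.9770 * 1.2860)
Result: 12.7600 mm


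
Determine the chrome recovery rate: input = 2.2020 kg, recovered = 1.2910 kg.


Formula: Recovery = recovered / input * 100
Substituting: Recovery = 1.2910 / 2.2020 * 100
Result: 58.6285 %


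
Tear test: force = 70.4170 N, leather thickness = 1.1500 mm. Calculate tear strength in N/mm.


Formula: Tear strength = force / thickness
Substituting: Tear strength = 70.4170 / 1.1500
Result: 61.2322 N/mm


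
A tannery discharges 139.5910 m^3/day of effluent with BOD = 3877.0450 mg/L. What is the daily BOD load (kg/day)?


Formula: BOD_load = volume * conc / 1000
Substituting: BOD_load = 139.5910 * 3877.0450 / 1000
Result: 541.2006 kg/day


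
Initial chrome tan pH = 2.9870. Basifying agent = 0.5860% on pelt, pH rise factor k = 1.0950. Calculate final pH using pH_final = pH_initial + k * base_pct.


Formula: pH_final = pH_initial + k * base_pct
Substituting: pH_final = 2.9870 + 1.0950 * 0.5860
Result: 3.6287


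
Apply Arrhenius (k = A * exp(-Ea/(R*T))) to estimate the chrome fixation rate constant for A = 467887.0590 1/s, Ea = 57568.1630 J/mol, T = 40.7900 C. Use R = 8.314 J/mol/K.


T_K = T_C + 273.15 = 40.7900 + 273.15 = 313.9400 K
exponent = -Ea / (R * T_K) = -57568.1630 / (8.314 * 313.9400) = -22.0559
k = A * exp(exponent) = 467887.0590 * exp(-22.0559) = 1.2341e-04 1/s


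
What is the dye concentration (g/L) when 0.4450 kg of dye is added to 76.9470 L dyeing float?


Formula: Conc = dye_mass(kg) / volume(L) * 1000
Substituting: Conc = 0.4450 / 76.9470 * 1000
Result: 5.7832 g/L


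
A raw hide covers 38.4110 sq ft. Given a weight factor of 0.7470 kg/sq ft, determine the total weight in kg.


Formula: Weight = area * weight_per_sqft
Substituting: Weight = 38.4110 * 0.7470
Result: 28.6930 kg


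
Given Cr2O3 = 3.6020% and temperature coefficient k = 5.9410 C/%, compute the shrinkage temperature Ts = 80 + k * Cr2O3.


Formula: Ts = 80 + k * Cr2O3
Substituting: Ts = 80 + 5.9410 * 3.6020
Result: 101.3995 C


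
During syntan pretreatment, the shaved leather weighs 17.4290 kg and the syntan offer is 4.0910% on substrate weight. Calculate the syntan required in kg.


Formula: Syntan = substrate * pct / 100
Substituting: Syntan = 17.4290 * 4.0910 / 100
Result: 0.7130 kg


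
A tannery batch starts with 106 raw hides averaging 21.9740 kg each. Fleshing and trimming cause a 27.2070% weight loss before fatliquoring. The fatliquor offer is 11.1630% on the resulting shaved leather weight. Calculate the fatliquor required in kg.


Total_raw = N * avg_wt = 106 * 21.9740 = 2329.2440 kg
Substrate = Total_raw * (1 - loss/100) = 2329.2440 * (1 - 27.2070/100) = 1695.5266 kg
Fat = Substrate * pct / 100 = 1695.5266 * 11.1630 / 100 = 189.2716 kg


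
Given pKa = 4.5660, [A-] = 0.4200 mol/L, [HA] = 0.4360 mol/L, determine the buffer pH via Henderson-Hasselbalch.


ratio = [A-] / [HA] = 0.4200 / 0.4360 = 0.9633
log10(ratio) = -0.0162372
pH = pKa + log10(ratio) = 4.5660 - 0.0162372 = 4.5498


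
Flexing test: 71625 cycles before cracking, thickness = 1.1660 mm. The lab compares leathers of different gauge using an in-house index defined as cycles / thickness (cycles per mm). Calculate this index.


Formula: Index = cycles / thickness
Substituting: Index = 71625 / 1.1660
Result: 61427.9588 cycles/mm


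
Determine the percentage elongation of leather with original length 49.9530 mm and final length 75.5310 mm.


Formula: Elongation = (Lf - L0) / L0 * 100
Substituting: Elongation = (75.5310 - 49.9530) / 49.9530 * 100
Result: 51.2041 %


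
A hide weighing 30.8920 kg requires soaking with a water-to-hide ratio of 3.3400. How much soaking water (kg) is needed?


Formula: Water = hide_weight * ratio
Substituting: Water = 30.8920 * 3.3400
Result: 103.1793 kg


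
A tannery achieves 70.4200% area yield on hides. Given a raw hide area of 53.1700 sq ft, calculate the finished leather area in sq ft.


Formula: finished = raw * yield / 100
Substituting: finished = 53.1700 * 70.4200 / 100
Result: 37.4423 sq ft


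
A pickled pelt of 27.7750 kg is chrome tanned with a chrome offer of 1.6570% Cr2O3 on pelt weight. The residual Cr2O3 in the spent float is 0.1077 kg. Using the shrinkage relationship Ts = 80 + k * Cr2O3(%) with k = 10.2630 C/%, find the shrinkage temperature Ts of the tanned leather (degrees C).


Offered = pelt * offer_pct / 100 = 27.7750 * 1.6570 / 100 = 0.4602 kg
Uptake = offered - residual = 0.4602 - 0.1077 = 0.3525 kg
Cr2O3% on pelt = uptake / pelt * 100 = 0.3525 / 27.7750 * 100 = 1.2692 %
Ts = 80 + k * Cr2O3% = 80 + 10.2630 * 1.2692 = 93.0262 C


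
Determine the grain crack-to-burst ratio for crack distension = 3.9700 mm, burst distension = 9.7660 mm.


Formula: Ratio = crack / burst
Substituting: Ratio = 3.9700 / 9.7660
Result: 0.4065


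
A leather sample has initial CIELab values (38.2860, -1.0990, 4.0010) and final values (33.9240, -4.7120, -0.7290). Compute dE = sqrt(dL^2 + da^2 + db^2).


dL = -4.3620, da = -3.6130, db = -4.7300
dE = sqrt((-4.3620)^2 + (-3.6130)^2 + (-4.7300)^2) = 7.3793


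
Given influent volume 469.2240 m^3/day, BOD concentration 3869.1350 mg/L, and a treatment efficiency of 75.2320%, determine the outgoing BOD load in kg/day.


Load_in = volume * conc / 1000 = 469.2240 * 3869.1350 / 1000 = 1815.4910 kg/day
Removed = Load_in * eff / 100 = 1815.4910 * 75.2320 / 100 = 1365.8302 kg/day
Load_out = Load_in - Removed = 1815.4910 - 1365.8302 = 449.6608 kg/day


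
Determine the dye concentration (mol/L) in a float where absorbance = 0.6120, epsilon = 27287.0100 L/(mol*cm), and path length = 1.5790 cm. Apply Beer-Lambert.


Formula: c = A / (epsilon * l)
Substituting: c = 0.6120 / (27287.0100 * 1.5790)
Result: 1.4204e-05 mol/L


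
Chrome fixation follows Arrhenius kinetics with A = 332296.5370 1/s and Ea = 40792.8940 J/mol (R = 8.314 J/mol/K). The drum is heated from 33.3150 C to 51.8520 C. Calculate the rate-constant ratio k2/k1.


T1 = 33.3150 + 273.15 = 306.4650 K; T2 = 51.8520 + 273.15 = 325.0020 K
k1 = A * exp(-Ea/(R*T1)) = 332296.5370 * exp(-40792.8940/(8.314*306.4650)) = 0.0370198 1/s
k2 = A * exp(-Ea/(R*T2)) = 332296.5370 * exp(-40792.8940/(8.314*325.0020)) = 0.0922604 1/s
k2/k1 = 0.0922604 / 0.0370198 = 2.4922


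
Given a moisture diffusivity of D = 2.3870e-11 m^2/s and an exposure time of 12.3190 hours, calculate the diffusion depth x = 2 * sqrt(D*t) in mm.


t = 12.3190 hr * 3600 = 44348.4000 s
D * t = 2.3870e-11 * 44348.4000 = 1.0586e-06
x = 2 * sqrt(D*t) = 2 * sqrt(1.0586e-06) = 0.00205776 m = 2.0578 mm


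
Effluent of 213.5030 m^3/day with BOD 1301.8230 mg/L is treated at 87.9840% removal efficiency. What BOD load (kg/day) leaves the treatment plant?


Load_in = volume * conc / 1000 = 213.5030 * 1301.8230 / 1000 = 277.9431 kg/day
Removed = Load_in * eff / 100 = 277.9431 * 87.9840 / 100 = 244.5455 kg/day
Load_out = Load_in - Removed = 277.9431 - 244.5455 = 33.3976 kg/day


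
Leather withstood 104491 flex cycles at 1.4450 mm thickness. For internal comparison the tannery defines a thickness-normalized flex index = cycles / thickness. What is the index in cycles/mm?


Formula: Index = cycles / thickness
Substituting: Index = 104491 / 1.4450
Result: 72312.1107 cycles/mm


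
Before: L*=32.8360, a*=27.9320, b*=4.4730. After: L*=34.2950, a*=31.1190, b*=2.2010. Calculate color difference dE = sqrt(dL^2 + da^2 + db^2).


dL = 1.4590, da = 3.1870, db = -2.2720
dE = sqrt(1.4590^2 + 3.1870^2 + (-2.2720)^2) = 4.1770


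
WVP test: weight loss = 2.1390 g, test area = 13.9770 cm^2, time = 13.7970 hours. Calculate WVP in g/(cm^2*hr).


Formula: WVP = loss / (area * time)
Substituting: WVP = 2.1390 / (13.9770 * 13.7970)
Result: 0.0110921 g/(cm^2*hr)


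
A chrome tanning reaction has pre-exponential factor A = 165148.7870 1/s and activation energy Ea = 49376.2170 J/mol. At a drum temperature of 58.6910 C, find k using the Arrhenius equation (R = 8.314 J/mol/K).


T_K = T_C + 273.15 = 58.6910 + 273.15 = 331.8410 K
exponent = -Ea / (R * T_K) = -49376.2170 / (8.314 * 331.8410) = -17.8969
k = A * exp(exponent) = 165148.7870 * exp(-17.8969) = 0.00278838 1/s


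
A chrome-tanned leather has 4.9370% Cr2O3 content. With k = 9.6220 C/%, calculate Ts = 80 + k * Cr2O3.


Formula: Ts = 80 + k * Cr2O3
Substituting: Ts = 80 + 9.6220 * 4.9370
Result: 127.5038 C


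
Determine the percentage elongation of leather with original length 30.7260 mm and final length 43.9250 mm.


Formula: Elongation = (Lf - L0) / L0 * 100
Substituting: Elongation = (43.9250 - 30.7260) / 30.7260 * 100
Result: 42.9571 %


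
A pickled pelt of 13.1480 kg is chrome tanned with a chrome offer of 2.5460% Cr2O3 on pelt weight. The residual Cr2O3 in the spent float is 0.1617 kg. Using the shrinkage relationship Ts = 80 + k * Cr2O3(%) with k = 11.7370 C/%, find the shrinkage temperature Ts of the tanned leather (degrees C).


Offered = pelt * offer_pct / 100 = 13.1480 * 2.5460 / 100 = 0.3347 kg
Uptake = offered - residual = 0.3347 - 0.1617 = 0.1730 kg
Cr2O3% on pelt = uptake / pelt * 100 = 0.1730 / 13.1480 * 100 = 1.3162 %
Ts = 80 + k * Cr2O3% = 80 + 11.7370 * 1.3162 = 95.4477 C


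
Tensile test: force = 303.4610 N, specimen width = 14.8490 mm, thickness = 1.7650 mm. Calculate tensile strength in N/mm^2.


Formula: TS = force / (width * thickness)
Substituting: TS = 303.4610 / (14.8490 * 1.7650)
Result: 11.5787 N/mm^2


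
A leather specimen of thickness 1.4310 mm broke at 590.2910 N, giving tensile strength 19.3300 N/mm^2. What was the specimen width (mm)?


Formula: w = F / (TS * t)
Substituting: w = 590.2910 / (19.3300 * 1.4310)
Result: 21.3400 mm


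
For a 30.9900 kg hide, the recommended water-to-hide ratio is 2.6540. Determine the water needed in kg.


Formula: Water = hide_weight * ratio
Substituting: Water = 30.9900 * 2.6540
Result: 82.2475 kg


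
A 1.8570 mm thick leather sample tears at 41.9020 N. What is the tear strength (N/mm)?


Formula: Tear strength = force / thickness
Substituting: Tear strength = 41.9020 / 1.8570
Result: 22.5644 N/mm


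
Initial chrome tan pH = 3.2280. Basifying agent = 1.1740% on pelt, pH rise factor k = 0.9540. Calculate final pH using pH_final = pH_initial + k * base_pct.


Formula: pH_final = pH_initial + k * base_pct
Substituting: pH_final = 3.2280 + 0.9540 * 1.1740
Result: 4.3480


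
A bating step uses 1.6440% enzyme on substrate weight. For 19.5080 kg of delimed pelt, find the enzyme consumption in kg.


Formula: Enzyme = substrate * pct / 100
Substituting: Enzyme = 19.5080 * 1.6440 / 100
Result: 0.3207 kg


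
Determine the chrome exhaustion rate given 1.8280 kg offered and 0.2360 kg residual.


Formula: Uptake = (offered - residual) / offered * 100
Substituting: Uptake = (1.8280 - 0.2360) / 1.8280 * 100
Result: 87.0897 %


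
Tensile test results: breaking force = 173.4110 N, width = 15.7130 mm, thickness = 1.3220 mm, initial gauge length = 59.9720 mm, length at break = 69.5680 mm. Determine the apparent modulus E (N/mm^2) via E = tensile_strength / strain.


TS = F / (w * t) = 173.4110 / (15.7130 * 1.3220) = 8.3481 N/mm^2
strain = (Lf - L0) / L0 = (69.5680 - 59.9720) / 59.9720 = 0.1600
E = TS / strain = 8.3481 / 0.1600 = 52.1728 N/mm^2


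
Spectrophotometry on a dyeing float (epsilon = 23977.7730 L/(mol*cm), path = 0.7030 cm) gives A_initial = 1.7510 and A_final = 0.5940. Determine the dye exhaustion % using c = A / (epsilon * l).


c_initial = A_i / (epsilon * l) = 1.7510 / (23977.7730 * 0.7030) = 1.0388e-04 mol/L
c_final = A_f / (epsilon * l) = 0.5940 / (23977.7730 * 0.7030) = 3.5239e-05 mol/L
Exhaustion = (c_initial - c_final) / c_initial * 100 = (1.0388e-04 - 3.5239e-05) / 1.0388e-04 * 100 = 66.0765 %


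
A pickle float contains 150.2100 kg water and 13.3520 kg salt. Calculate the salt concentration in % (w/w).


Formula: Conc = salt / (water + salt) * 100
Substituting: Conc = 13.3520 / (150.2100 + 13.3520) * 100
Result: 8.1633 %


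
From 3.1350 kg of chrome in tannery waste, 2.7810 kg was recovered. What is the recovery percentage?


Formula: Recovery = recovered / input * 100
Substituting: Recovery = 2.7810 / 3.1350 * 100
Result: 88.7081 %


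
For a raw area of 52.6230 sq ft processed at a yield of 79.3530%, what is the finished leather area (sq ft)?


Formula: finished = raw * yield / 100
Substituting: finished = 52.6230 * 79.3530 / 100
Result: 41.7579 sq ft


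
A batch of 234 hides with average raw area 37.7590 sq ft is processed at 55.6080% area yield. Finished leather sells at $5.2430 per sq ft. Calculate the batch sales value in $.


Raw_total = N * avg_area = 234 * 37.7590 = 8835.6060 sq ft
Finished = Raw_total * yield / 100 = 8835.6060 * 55.6080 / 100 = 4913.3038 sq ft
Value = Finished * price = 4913.3038 * 5.2430 = 25760.4517 $


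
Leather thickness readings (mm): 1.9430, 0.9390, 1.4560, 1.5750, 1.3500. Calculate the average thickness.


Formula: Average = sum / n
Substituting: Average = 7.2630 / 5
Result: 1.4526 mm


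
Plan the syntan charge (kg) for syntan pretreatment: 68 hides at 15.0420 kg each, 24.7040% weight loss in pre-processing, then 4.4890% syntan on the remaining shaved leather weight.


Total_raw = N * avg_wt = 68 * 15.0420 = 1022.8560 kg
Substrate = Total_raw * (1 - loss/100) = 1022.8560 * (1 - 24.7040/100) = 770.1697 kg
Syntan = Substrate * pct / 100 = 770.1697 * 4.4890 / 100 = 34.5729 kg


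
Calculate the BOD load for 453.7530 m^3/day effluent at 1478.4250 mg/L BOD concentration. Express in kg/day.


Formula: BOD_load = volume * conc / 1000
Substituting: BOD_load = 453.7530 * 1478.4250 / 1000
Result: 670.8398 kg/day


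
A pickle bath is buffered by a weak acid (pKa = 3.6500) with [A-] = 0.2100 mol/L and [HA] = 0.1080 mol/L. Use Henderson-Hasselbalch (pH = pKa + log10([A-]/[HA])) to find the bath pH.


ratio = [A-] / [HA] = 0.2100 / 0.1080 = 1.9444
log10(ratio) = 0.2888
pH = pKa + log10(ratio) = 3.6500 + 0.2888 = 3.9388


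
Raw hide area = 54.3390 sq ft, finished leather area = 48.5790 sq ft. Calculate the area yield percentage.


Formula: Yield = finished / raw * 100
Substituting: Yield = 48.5790 / 54.3390 * 100
Result: 89.3999 %


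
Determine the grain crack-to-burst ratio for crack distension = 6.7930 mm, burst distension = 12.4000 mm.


Formula: Ratio = crack / burst
Substituting: Ratio = 6.7930 / 12.4000
Result: 0.5478


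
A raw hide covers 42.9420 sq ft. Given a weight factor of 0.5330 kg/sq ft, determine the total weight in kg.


Formula: Weight = area * weight_per_sqft
Substituting: Weight = 42.9420 * 0.5330
Result: 22.8881 kg


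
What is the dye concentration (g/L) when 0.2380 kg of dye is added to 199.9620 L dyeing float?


Formula: Conc = dye_mass(kg) / volume(L) * 1000
Substituting: Conc = 0.2380 / 199.9620 * 1000
Result: 1.1902 g/L


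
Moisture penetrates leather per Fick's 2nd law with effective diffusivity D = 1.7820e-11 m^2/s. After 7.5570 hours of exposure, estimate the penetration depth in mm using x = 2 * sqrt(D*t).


t = 7.5570 hr * 3600 = 27205.2000 s
D * t = 1.7820e-11 * 27205.2000 = 4.8480e-07
x = 2 * sqrt(D*t) = 2 * sqrt(4.8480e-07) = 0.00139255 m = 1.3925 mm


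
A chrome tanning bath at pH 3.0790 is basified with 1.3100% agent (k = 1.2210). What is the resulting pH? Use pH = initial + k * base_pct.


Formula: pH_final = pH_initial + k * base_pct
Substituting: pH_final = 3.0790 + 1.2210 * 1.3100
Result: 4.6785


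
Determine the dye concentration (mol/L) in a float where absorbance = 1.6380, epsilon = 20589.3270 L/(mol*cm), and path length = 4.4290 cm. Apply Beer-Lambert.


Formula: c = A / (epsilon * l)
Substituting: c = 1.6380 / (20589.3270 * 4.4290)
Result: 1.7962e-05 mol/L


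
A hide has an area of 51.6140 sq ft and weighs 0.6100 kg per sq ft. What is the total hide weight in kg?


Formula: Weight = area * weight_per_sqft
Substituting: Weight = 51.6140 * 0.6100
Result: 31.4845 kg


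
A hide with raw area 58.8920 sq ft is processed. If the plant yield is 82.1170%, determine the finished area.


Formula: finished = raw * yield / 100
Substituting: finished = 58.8920 * 82.1170 / 100
Result: 48.3603 sq ft


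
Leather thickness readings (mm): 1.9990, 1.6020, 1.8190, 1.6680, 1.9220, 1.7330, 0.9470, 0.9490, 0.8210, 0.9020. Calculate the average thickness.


Formula: Average = sum / n
Substituting: Average = 14.3620 / 10
Result: 1.4362 mm


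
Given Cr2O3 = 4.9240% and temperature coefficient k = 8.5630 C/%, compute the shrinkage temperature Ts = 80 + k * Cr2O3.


Formula: Ts = 80 + k * Cr2O3
Substituting: Ts = 80 + 8.5630 * 4.9240
Result: 122.1642 C


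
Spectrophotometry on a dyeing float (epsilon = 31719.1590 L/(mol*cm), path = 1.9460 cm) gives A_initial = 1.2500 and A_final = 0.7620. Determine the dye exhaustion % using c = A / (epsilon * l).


c_initial = A_i / (epsilon * l) = 1.2500 / (31719.1590 * 1.9460) = 2.0251e-05 mol/L
c_final = A_f / (epsilon * l) = 0.7620 / (31719.1590 * 1.9460) = 1.2345e-05 mol/L
Exhaustion = (c_initial - c_final) / c_initial * 100 = (2.0251e-05 - 1.2345e-05) / 2.0251e-05 * 100 = 39.0400 %


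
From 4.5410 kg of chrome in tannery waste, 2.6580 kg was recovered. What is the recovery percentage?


Formula: Recovery = recovered / input * 100
Substituting: Recovery = 2.6580 / 4.5410 * 100
Result: 58.5334 %


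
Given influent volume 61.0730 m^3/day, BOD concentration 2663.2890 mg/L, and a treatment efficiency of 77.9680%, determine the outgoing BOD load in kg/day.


Load_in = volume * conc / 1000 = 61.0730 * 2663.2890 / 1000 = 162.6550 kg/day
Removed = Load_in * eff / 100 = 162.6550 * 77.9680 / 100 = 126.8189 kg/day
Load_out = Load_in - Removed = 162.6550 - 126.8189 = 35.8362 kg/day


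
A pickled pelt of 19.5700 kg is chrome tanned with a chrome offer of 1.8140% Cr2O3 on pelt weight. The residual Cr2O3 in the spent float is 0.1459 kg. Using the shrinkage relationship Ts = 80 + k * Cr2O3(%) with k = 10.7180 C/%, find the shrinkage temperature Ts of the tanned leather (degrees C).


Offered = pelt * offer_pct / 100 = 19.5700 * 1.8140 / 100 = 0.3550 kg
Uptake = offered - residual = 0.3550 - 0.1459 = 0.2091 kg
Cr2O3% on pelt = uptake / pelt * 100 = 0.2091 / 19.5700 * 100 = 1.0685 %
Ts = 80 + k * Cr2O3% = 80 + 10.7180 * 1.0685 = 91.4519 C


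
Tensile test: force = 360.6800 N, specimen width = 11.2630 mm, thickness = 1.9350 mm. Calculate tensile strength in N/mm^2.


Formula: TS = force / (width * thickness)
Substituting: TS = 360.6800 / (11.2630 * 1.9350)
Result: 16.5496 N/mm^2


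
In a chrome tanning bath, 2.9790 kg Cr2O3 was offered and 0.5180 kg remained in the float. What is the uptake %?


Formula: Uptake = (offered - residual) / offered * 100
Substituting: Uptake = (2.9790 - 0.5180) / 2.9790 * 100
Result: 82.6116 %


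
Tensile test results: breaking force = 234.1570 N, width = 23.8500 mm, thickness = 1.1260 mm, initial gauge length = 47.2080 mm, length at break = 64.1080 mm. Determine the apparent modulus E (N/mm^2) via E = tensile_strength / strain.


TS = F / (w * t) = 234.1570 / (23.8500 * 1.1260) = 8.7193 N/mm^2
strain = (Lf - L0) / L0 = (64.1080 - 47.2080) / 47.2080 = 0.3580
E = TS / strain = 8.7193 / 0.3580 = 24.3562 N/mm^2


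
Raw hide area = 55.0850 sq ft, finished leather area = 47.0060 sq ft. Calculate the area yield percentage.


Formula: Yield = finished / raw * 100
Substituting: Yield = 47.0060 / 55.0850 * 100
Result: 85.3336 %


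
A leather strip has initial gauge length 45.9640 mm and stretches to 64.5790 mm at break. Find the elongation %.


Formula: Elongation = (Lf - L0) / L0 * 100
Substituting: Elongation = (64.5790 - 45.9640) / 45.9640 * 100
Result: 40.4991 %


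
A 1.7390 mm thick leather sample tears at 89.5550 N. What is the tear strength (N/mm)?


Formula: Tear strength = force / thickness
Substituting: Tear strength = 89.5550 / 1.7390
Result: 51.4980 N/mm


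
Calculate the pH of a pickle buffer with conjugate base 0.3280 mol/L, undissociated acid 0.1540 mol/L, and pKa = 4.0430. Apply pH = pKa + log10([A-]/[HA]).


ratio = [A-] / [HA] = 0.3280 / 0.1540 = 2.1299
log10(ratio) = 0.3284
pH = pKa + log10(ratio) = 4.0430 + 0.3284 = 4.3714


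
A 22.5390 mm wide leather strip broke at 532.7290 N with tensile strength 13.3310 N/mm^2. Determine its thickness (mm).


Formula: t = F / (TS * w)
Substituting: t = 532.7290 / (13.3310 * 22.5390)
Result: 1.7730 mm


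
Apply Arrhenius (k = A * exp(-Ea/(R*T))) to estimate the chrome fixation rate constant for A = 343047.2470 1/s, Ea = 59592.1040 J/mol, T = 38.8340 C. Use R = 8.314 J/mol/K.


T_K = T_C + 273.15 = 38.8340 + 273.15 = 311.9840 K
exponent = -Ea / (R * T_K) = -59592.1040 / (8.314 * 311.9840) = -22.9745
k = A * exp(exponent) = 343047.2470 * exp(-22.9745) = 3.6112e-05 1/s


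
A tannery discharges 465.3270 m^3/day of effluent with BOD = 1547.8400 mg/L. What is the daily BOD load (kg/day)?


Formula: BOD_load = volume * conc / 1000
Substituting: BOD_load = 465.3270 * 1547.8400 / 1000
Result: 720.2517 kg/day


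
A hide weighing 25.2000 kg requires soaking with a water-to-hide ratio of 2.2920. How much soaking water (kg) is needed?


Formula: Water = hide_weight * ratio
Substituting: Water = 25.2000 * 2.2920
Result: 57.7584 kg


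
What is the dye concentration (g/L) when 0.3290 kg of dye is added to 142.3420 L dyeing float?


Formula: Conc = dye_mass(kg) / volume(L) * 1000
Substituting: Conc = 0.3290 / 142.3420 * 1000
Result: 2.3113 g/L


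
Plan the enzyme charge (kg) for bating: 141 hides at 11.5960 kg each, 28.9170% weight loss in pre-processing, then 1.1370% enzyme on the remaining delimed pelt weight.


Total_raw = N * avg_wt = 141 * 11.5960 = 1635.0360 kg
Substrate = Total_raw * (1 - loss/100) = 1635.0360 * (1 - 28.9170/100) = 1162.2326 kg
Enzyme = Substrate * pct / 100 = 1162.2326 * 1.1370 / 100 = 13.2146 kg


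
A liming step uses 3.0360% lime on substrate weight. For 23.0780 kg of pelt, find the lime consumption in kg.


Formula: Lime = substrate * pct / 100
Substituting: Lime = 23.0780 * 3.0360 / 100
Result: 0.7006 kg


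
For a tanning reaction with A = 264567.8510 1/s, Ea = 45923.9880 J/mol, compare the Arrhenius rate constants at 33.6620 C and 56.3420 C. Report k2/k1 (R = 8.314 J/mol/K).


T1 = 33.6620 + 273.15 = 306.8120 K; T2 = 56.3420 + 273.15 = 329.4920 K
k1 = A * exp(-Ea/(R*T1)) = 264567.8510 * exp(-45923.9880/(8.314*306.8120)) = 0.00401524 1/s
k2 = A * exp(-Ea/(R*T2)) = 264567.8510 * exp(-45923.9880/(8.314*329.4920)) = 0.0138646 1/s
k2/k1 = 0.0138646 / 0.00401524 = 3.4530


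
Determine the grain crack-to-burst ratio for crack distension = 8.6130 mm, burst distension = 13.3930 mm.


Formula: Ratio = crack / burst
Substituting: Ratio = 8.6130 / 13.3930
Result: 0.6431


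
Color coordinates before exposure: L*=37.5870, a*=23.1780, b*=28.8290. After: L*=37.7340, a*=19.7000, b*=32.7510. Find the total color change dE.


dL = 0.1470, da = -3.4780, db = 3.9220
dE = sqrt(0.1470^2 + (-3.4780)^2 + 3.9220^2) = 5.2441


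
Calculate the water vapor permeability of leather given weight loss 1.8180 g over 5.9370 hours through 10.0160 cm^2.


Formula: WVP = loss / (area * time)
Substituting: WVP = 1.8180 / (10.0160 * 5.9370)
Result: 0.0305726 g/(cm^2*hr)


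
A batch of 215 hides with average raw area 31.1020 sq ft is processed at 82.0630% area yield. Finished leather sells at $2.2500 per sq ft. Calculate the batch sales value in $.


Raw_total = N * avg_area = 215 * 31.1020 = 6686.9300 sq ft
Finished = Raw_total * yield / 100 = 6686.9300 * 82.0630 / 100 = 5487.4954 sq ft
Value = Finished * price = 5487.4954 * 2.2500 = 12346.8646 $


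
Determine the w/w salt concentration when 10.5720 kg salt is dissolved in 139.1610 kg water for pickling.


Formula: Conc = salt / (water + salt) * 100
Substituting: Conc = 10.5720 / (139.1610 + 10.5720) * 100
Result: 7.0606 %


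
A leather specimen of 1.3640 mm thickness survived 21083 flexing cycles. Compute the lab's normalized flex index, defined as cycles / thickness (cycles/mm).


Formula: Index = cycles / thickness
Substituting: Index = 21083 / 1.3640
Result: 15456.7449 cycles/mm


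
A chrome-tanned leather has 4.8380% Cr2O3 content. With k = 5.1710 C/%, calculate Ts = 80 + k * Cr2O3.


Formula: Ts = 80 + k * Cr2O3
Substituting: Ts = 80 + 5.1710 * 4.8380
Result: 105.0173 C


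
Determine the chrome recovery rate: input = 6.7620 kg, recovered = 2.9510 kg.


Formula: Recovery = recovered / input * 100
Substituting: Recovery = 2.9510 / 6.7620 * 100
Result: 43.6409 %


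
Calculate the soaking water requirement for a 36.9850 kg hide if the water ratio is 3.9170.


Formula: Water = hide_weight * ratio
Substituting: Water = 36.9850 * 3.9170
Result: 144.8702 kg


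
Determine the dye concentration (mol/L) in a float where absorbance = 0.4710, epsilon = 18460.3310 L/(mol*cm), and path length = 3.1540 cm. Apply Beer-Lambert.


Formula: c = A / (epsilon * l)
Substituting: c = 0.4710 / (18460.3310 * 3.1540)
Result: 8.0895e-06 mol/L


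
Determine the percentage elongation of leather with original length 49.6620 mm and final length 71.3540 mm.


Formula: Elongation = (Lf - L0) / L0 * 100
Substituting: Elongation = (71.3540 - 49.6620) / 49.6620 * 100
Result: 43.6793 %


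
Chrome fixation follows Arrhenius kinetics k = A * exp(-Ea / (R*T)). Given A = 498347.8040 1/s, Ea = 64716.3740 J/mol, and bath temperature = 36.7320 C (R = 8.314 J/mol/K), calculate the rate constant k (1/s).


T_K = T_C + 273.15 = 36.7320 + 273.15 = 309.8820 K
exponent = -Ea / (R * T_K) = -64716.3740 / (8.314 * 309.8820) = -25.1193
k = A * exp(exponent) = 498347.8040 * exp(-25.1193) = 6.1426e-06 1/s


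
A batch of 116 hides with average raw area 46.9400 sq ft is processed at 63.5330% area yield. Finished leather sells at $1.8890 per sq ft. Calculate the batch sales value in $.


Raw_total = N * avg_area = 116 * 46.9400 = 5445.0400 sq ft
Finished = Raw_total * yield / 100 = 5445.0400 * 63.5330 / 100 = 3459.3973 sq ft
Value = Finished * price = 3459.3973 * 1.8890 = 6534.8014 $


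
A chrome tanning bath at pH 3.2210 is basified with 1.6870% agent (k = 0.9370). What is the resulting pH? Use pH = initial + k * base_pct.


Formula: pH_final = pH_initial + k * base_pct
Substituting: pH_final = 3.2210 + 0.9370 * 1.6870
Result: 4.8017


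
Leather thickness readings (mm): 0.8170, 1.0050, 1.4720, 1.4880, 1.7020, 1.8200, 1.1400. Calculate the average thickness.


Formula: Average = sum / n
Substituting: Average = 9.4440 / 7
Result: 1.3491 mm
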